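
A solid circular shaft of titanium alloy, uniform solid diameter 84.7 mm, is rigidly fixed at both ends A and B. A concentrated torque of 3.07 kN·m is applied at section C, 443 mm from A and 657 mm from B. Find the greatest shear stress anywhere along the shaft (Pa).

With uniform GJ and both ends fixed, compatibility θ_AC = θ_CB gives T_A·a = T_B·b, together with T_A + T_B = T₀.
T_A = T₀·b/(a+b) = 3070·657/1100 = 1834 N·m; T_B = 1236 N·m.
τ in each portion: τ_AC = 1.54×10^7 Pa, τ_CB = 1.04×10^7 Pa; maximum is in AC.
τ_max = T_AC·r/J = 1834·0.0423/5.05×10^-6 = 1.537×10^7 Pa.

1.54e7 Pa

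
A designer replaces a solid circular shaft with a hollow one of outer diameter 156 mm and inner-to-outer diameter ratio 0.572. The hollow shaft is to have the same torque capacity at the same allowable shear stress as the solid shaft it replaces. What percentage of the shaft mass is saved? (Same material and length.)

27.4 %

Equal τ_max and T ⇒ the solid shaft needs d_s³ = d_o³(1−k⁴), so d_s = 156·(1−0.572⁴)^(1/3) = 150.2 mm.
Area ratio A_h/A_s = d_o²(1−k²)/d_s² = (1−k²)/(1−k⁴)^(2/3) = 0.7256.
Mass saving = 1 − 0.7256 = 27.4 %.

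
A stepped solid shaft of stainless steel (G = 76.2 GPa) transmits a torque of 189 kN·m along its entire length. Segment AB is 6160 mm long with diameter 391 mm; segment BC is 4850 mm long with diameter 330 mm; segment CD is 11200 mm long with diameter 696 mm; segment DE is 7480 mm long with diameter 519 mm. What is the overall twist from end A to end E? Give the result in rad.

J_AB = π(0.391)⁴/32 = 2.29×10^-3 m⁴; J_BC = π(0.330)⁴/32 = 1.16×10^-3 m⁴; J_CD = π(0.696)⁴/32 = 0.0230 m⁴; J_DE = π(0.519)⁴/32 = 7.12×10^-3 m⁴.
θ = (T/G)·Σ L_i/J_i = (189000/76.2×10⁹)·(6.16/2.29×10^-3 + 4.85/1.16×10^-3 + 11.2/0.0230 + 7.48/7.12×10^-3) = 0.02080 rad.

0.0208 rad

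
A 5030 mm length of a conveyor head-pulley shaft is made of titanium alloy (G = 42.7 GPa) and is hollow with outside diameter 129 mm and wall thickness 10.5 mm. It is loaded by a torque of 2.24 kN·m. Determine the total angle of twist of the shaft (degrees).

1.09°

J = π(d_o⁴ − d_i⁴)/32 = π(0.129⁴ − 0.108⁴)/32 = 1.383×10^-5 m⁴.
θ = T·L/(G·J) = 2240 × 5.03 / (42.7×10⁹ × 1.383×10^-5) = 0.01908 rad.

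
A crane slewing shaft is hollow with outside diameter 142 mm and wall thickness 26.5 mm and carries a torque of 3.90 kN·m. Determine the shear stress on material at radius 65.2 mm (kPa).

7530 kPa

J = π(d_o⁴ − d_i⁴)/32 = π(0.142⁴ − 0.0890⁴)/32 = 3.376×10^-5 m⁴.
Shear stress varies linearly with radius: τ = T·r/J = 3900 × 0.0652 / 3.376×10^-5 = 7.533×10^6 Pa.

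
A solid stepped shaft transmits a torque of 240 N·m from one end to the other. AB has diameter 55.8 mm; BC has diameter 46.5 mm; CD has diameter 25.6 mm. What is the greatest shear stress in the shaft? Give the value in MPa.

72.9 MPa

Under the same torque, τ_max = 16T/(πd³) is largest where d is smallest — segment CD (d = 25.6 mm).
τ_max = 16·240.0/(π·(0.0256)³) = 7.286×10^7 Pa.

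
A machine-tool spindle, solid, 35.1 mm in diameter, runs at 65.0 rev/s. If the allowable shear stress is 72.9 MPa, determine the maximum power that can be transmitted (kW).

J = πd⁴/32 = π(0.0351)⁴/32 = 1.490×10^-7 m⁴.
T_max = τ_allow·J/r = 7.29×10^7 × 1.490×10^-7 / 0.0175 = 619.0 N·m.
ω = 2π·65.0 = 408.4 rad/s, so P_max = T_max·ω = 2.528×10^5 W.

253 kW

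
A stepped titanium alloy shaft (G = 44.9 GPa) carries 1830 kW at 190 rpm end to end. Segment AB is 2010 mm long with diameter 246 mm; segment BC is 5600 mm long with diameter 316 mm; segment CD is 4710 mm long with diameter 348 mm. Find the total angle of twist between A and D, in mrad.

29.9 mrad

ω = 2π·190/60 = 19.90 rad/s, so T = P/ω = 1830×10³ / 19.90 = 91970 N·m.
J_AB = π(0.246)⁴/32 = 3.60×10^-4 m⁴; J_BC = π(0.316)⁴/32 = 9.79×10^-4 m⁴; J_CD = π(0.348)⁴/32 = 1.44×10^-3 m⁴.
θ = (T/G)·Σ L_i/J_i = (91970/44.9×10⁹)·(2.01/3.60×10^-4 + 5.60/9.79×10^-4 + 4.71/1.44×10^-3) = 0.02987 rad.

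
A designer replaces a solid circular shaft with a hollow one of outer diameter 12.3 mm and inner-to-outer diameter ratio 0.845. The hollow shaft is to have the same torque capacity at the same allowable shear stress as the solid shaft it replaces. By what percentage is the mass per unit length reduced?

54.0 %

Equal τ_max and T ⇒ the solid shaft needs d_s³ = d_o³(1−k⁴), so d_s = 12.3·(1−0.845⁴)^(1/3) = 9.698 mm.
Area ratio A_h/A_s = d_o²(1−k²)/d_s² = (1−k²)/(1−k⁴)^(2/3) = 0.4600.
Mass saving = 1 − 0.4600 = 54.0 %.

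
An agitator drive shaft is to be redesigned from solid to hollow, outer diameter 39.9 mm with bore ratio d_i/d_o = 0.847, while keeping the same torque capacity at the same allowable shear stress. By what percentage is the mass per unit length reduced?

54.2 %

Equal τ_max and T ⇒ the solid shaft needs d_s³ = d_o³(1−k⁴), so d_s = 39.9·(1−0.847⁴)^(1/3) = 31.36 mm.
Area ratio A_h/A_s = d_o²(1−k²)/d_s² = (1−k²)/(1−k⁴)^(2/3) = 0.4576.
Mass saving = 1 − 0.4576 = 54.2 %.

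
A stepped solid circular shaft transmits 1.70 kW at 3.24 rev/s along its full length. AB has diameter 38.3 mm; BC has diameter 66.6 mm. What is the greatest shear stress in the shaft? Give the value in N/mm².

7.57 N/mm²

ω = 2π·3.24 = 20.36 rad/s, so T = P/ω = 1.70×10³ / 20.36 = 83.51 N·m.
Under the same torque, τ_max = 16T/(πd³) is largest where d is smallest — segment AB (d = 38.3 mm).
τ_max = 16·83.51/(π·(0.0383)³) = 7.570×10^6 Pa.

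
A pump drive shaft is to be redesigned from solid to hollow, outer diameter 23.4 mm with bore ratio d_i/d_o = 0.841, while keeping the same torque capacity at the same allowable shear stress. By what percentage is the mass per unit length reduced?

Equal τ_max and T ⇒ the solid shaft needs d_s³ = d_o³(1−k⁴), so d_s = 23.4·(1−0.841⁴)^(1/3) = 18.57 mm.
Area ratio A_h/A_s = d_o²(1−k²)/d_s² = (1−k²)/(1−k⁴)^(2/3) = 0.4648.
Mass saving = 1 − 0.4648 = 53.5 %.

53.5 %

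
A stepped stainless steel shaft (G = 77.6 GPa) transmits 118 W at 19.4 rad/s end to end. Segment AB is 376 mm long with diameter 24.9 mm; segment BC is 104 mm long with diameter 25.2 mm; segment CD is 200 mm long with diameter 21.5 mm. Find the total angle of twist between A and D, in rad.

ω = 19.4 rad/s, so T = P/ω = 118 / 19.40 = 6.082 N·m.
J_AB = π(0.0249)⁴/32 = 3.77×10^-8 m⁴; J_BC = π(0.0252)⁴/32 = 3.96×10^-8 m⁴; J_CD = π(0.0215)⁴/32 = 2.10×10^-8 m⁴.
θ = (T/G)·Σ L_i/J_i = (6.082/77.6×10⁹)·(0.376/3.77×10^-8 + 0.104/3.96×10^-8 + 0.200/2.10×10^-8) = 1.734×10^-3 rad.

0.00173 rad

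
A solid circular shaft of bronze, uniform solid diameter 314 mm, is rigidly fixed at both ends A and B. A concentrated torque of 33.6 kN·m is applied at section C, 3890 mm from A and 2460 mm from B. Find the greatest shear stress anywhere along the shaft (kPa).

3390 kPa

With uniform GJ and both ends fixed, compatibility θ_AC = θ_CB gives T_A·a = T_B·b, together with T_A + T_B = T₀.
T_A = T₀·b/(a+b) = 33600·2460/6350 = 13020 N·m; T_B = 20580 N·m.
τ in each portion: τ_AC = 2.14×10^6 Pa, τ_CB = 3.39×10^6 Pa; maximum is in CB.
τ_max = T_CB·r/J = 20580·0.157/9.54×10^-4 = 3.386×10^6 Pa.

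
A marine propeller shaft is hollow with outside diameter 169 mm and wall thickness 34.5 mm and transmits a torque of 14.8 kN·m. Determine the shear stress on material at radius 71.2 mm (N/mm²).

J = π(d_o⁴ − d_i⁴)/32 = π(0.169⁴ − 0.100⁴)/32 = 7.027×10^-5 m⁴.
Shear stress varies linearly with radius: τ = T·r/J = 14800 × 0.0712 / 7.027×10^-5 = 1.500×10^7 Pa.

15.0 N/mm²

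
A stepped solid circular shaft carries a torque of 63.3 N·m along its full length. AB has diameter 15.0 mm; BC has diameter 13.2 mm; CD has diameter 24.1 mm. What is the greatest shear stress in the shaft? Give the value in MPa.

140 MPa

Under the same torque, τ_max = 16T/(πd³) is largest where d is smallest — segment BC (d = 13.2 mm).
τ_max = 16·63.30/(π·(0.0132)³) = 1.402×10^8 Pa.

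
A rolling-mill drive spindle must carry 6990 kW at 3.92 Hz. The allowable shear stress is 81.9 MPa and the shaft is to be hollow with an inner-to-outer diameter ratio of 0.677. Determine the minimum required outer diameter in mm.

ω = 2π·3.92 = 24.63 rad/s, so T = P/ω = 6990×10³ / 24.63 = 283800 N·m.
For a hollow shaft with d_i/d_o = 0.677: τ_max = 16T/(π d_o³ (1−k⁴)), so d_o = [16T/(π τ_allow (1−k⁴))]^(1/3) = [16·283800/(π·8.19×10^7·0.7899)]^(1/3) = 0.2816 m.

282 mm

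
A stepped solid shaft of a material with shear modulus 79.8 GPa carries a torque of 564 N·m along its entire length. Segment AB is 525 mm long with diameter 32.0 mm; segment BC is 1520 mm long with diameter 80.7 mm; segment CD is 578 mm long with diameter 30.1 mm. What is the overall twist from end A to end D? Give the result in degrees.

J_AB = π(0.0320)⁴/32 = 1.03×10^-7 m⁴; J_BC = π(0.0807)⁴/32 = 4.16×10^-6 m⁴; J_CD = π(0.0301)⁴/32 = 8.06×10^-8 m⁴.
θ = (T/G)·Σ L_i/J_i = (564.0/79.8×10⁹)·(0.525/1.03×10^-7 + 1.52/4.16×10^-6 + 0.578/8.06×10^-8) = 0.08932 rad.

5.12°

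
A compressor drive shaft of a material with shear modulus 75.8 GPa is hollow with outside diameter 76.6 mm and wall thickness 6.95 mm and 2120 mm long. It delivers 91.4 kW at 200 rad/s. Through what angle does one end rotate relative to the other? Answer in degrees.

ω = 200 rad/s, so T = P/ω = 91.4×10³ / 200.0 = 457.0 N·m.
J = π(d_o⁴ − d_i⁴)/32 = π(0.0766⁴ − 0.0627⁴)/32 = 1.863×10^-6 m⁴.
θ = T·L/(G·J) = 457.0 × 2.12 / (75.8×10⁹ × 1.863×10^-6) = 6.862×10^-3 rad.

0.393°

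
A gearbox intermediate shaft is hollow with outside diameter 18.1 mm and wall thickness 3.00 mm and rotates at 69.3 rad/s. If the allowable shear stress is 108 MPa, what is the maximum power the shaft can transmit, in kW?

6.97 kW

J = π(d_o⁴ − d_i⁴)/32 = π(0.0181⁴ − 0.0121⁴)/32 = 8.432×10^-9 m⁴.
T_max = τ_allow·J/r = 1.08×10^8 × 8.432×10^-9 / 0.00905 = 100.6 N·m.
ω = 69.3 rad/s, so P_max = T_max·ω = 6974 W.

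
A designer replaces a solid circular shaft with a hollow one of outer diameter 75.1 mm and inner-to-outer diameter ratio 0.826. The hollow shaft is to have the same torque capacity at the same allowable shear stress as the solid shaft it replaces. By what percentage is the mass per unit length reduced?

51.8 %

Equal τ_max and T ⇒ the solid shaft needs d_s³ = d_o³(1−k⁴), so d_s = 75.1·(1−0.826⁴)^(1/3) = 60.95 mm.
Area ratio A_h/A_s = d_o²(1−k²)/d_s² = (1−k²)/(1−k⁴)^(2/3) = 0.4824.
Mass saving = 1 − 0.4824 = 51.8 %.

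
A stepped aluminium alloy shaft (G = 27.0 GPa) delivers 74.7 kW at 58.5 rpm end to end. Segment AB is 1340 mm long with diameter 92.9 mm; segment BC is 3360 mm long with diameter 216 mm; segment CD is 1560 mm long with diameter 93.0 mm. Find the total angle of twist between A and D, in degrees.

10.6°

ω = 2π·58.5/60 = 6.126 rad/s, so T = P/ω = 74.7×10³ / 6.126 = 12190 N·m.
J_AB = π(0.0929)⁴/32 = 7.31×10^-6 m⁴; J_BC = π(0.216)⁴/32 = 2.14×10^-4 m⁴; J_CD = π(0.0930)⁴/32 = 7.34×10^-6 m⁴.
θ = (T/G)·Σ L_i/J_i = (12190/27.0×10⁹)·(1.34/7.31×10^-6 + 3.36/2.14×10^-4 + 1.56/7.34×10^-6) = 0.1858 rad.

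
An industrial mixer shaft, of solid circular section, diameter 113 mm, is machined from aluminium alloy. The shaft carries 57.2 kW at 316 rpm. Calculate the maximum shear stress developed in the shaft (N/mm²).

ω = 2π·316/60 = 33.09 rad/s, so T = P/ω = 57.2×10³ / 33.09 = 1729 N·m.
J = πd⁴/32 = π(0.113)⁴/32 = 1.601×10^-5 m⁴.
τ_max = T·r/J = 1729 × 0.0565 / 1.601×10^-5 = 6.101×10^6 Pa.

6.10 N/mm²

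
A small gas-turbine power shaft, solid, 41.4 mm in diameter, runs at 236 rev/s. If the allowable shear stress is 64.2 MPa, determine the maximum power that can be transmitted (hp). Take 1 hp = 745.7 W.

J = πd⁴/32 = π(0.0414)⁴/32 = 2.884×10^-7 m⁴.
T_max = τ_allow·J/r = 6.42×10^7 × 2.884×10^-7 / 0.0207 = 894.5 N·m.
ω = 2π·236 = 1483 rad/s, so P_max = T_max·ω = 1.326×10^6 W.

1780 hp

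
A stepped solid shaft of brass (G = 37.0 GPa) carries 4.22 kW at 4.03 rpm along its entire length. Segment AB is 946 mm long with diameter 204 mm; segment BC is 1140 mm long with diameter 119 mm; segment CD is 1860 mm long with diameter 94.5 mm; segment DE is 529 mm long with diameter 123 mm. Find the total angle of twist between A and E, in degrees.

ω = 2π·4.03/60 = 0.4220 rad/s, so T = P/ω = 4.22×10³ / 0.4220 = 10000 N·m.
J_AB = π(0.204)⁴/32 = 1.70×10^-4 m⁴; J_BC = π(0.119)⁴/32 = 1.97×10^-5 m⁴; J_CD = π(0.0945)⁴/32 = 7.83×10^-6 m⁴; J_DE = π(0.123)⁴/32 = 2.25×10^-5 m⁴.
θ = (T/G)·Σ L_i/J_i = (10000/37.0×10⁹)·(0.946/1.70×10^-4 + 1.14/1.97×10^-5 + 1.86/7.83×10^-6 + 0.529/2.25×10^-5) = 0.08772 rad.

5.03°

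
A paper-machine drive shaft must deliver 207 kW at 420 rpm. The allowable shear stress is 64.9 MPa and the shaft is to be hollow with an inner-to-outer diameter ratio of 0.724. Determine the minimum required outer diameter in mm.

ω = 2π·420/60 = 43.98 rad/s, so T = P/ω = 207×10³ / 43.98 = 4706 N·m.
For a hollow shaft with d_i/d_o = 0.724: τ_max = 16T/(π d_o³ (1−k⁴)), so d_o = [16T/(π τ_allow (1−k⁴))]^(1/3) = [16·4706/(π·6.49×10^7·0.7252)]^(1/3) = 0.07986 m.

79.9 mm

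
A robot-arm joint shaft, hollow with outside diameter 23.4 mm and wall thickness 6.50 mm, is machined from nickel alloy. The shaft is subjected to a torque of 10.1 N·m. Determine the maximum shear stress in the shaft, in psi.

J = π(d_o⁴ − d_i⁴)/32 = π(0.0234⁴ − 0.0104⁴)/32 = 2.829×10^-8 m⁴.
τ_max = T·r/J = 10.10 × 0.0117 / 2.829×10^-8 = 4.178×10^6 Pa.

606 psi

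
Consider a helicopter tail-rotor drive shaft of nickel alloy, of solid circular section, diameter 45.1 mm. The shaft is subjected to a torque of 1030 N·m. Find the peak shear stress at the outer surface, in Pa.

5.72e7 Pa

J = πd⁴/32 = π(0.0451)⁴/32 = 4.062×10^-7 m⁴.
τ_max = T·r/J = 1030 × 0.0226 / 4.062×10^-7 = 5.718×10^7 Pa.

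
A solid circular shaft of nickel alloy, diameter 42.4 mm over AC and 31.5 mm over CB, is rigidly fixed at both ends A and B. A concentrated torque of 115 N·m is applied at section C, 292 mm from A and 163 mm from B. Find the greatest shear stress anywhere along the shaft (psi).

Compatibility: T_A·a/J_AC = T_B·b/J_CB with T_A + T_B = T₀.
J_AC = 3.17×10^-7 m⁴, J_CB = 9.67×10^-8 m⁴, so T_A = T₀·(J_AC/a)/((J_AC/a)+(J_CB/b)) = 74.40 N·m, T_B = 40.60 N·m.
τ in each portion: τ_AC = 4.97×10^6 Pa, τ_CB = 6.62×10^6 Pa; maximum is in CB.
τ_max = T_CB·r/J = 40.60·0.0158/9.67×10^-8 = 6.616×10^6 Pa.

960 psi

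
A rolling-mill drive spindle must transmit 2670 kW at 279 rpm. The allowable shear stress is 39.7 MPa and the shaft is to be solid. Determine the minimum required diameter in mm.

ω = 2π·279/60 = 29.22 rad/s, so T = P/ω = 2670×10³ / 29.22 = 91390 N·m.
For a solid shaft τ_max = 16T/(πd³), so d = (16T/(π τ_allow))^(1/3) = (16·91390/(π·3.97×10^7))^(1/3) = 0.2272 m.

227 mm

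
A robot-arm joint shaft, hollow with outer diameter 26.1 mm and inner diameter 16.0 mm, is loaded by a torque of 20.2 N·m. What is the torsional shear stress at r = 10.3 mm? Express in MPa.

5.32 MPa

J = π(d_o⁴ − d_i⁴)/32 = π(0.0261⁴ − 0.0160⁴)/32 = 3.912×10^-8 m⁴.
Shear stress varies linearly with radius: τ = T·r/J = 20.20 × 0.0103 / 3.912×10^-8 = 5.318×10^6 Pa.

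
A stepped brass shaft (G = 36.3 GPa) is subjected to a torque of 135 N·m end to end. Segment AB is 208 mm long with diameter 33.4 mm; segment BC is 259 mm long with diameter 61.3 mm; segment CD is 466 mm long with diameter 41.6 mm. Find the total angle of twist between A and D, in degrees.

J_AB = π(0.0334)⁴/32 = 1.22×10^-7 m⁴; J_BC = π(0.0613)⁴/32 = 1.39×10^-6 m⁴; J_CD = π(0.0416)⁴/32 = 2.94×10^-7 m⁴.
θ = (T/G)·Σ L_i/J_i = (135.0/36.3×10⁹)·(0.208/1.22×10^-7 + 0.259/1.39×10^-6 + 0.466/2.94×10^-7) = 0.01292 rad.

0.740°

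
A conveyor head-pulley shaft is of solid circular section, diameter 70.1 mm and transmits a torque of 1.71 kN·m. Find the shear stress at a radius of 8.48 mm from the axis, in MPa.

6.12 MPa

J = πd⁴/32 = π(0.0701)⁴/32 = 2.371×10^-6 m⁴.
Shear stress varies linearly with radius: τ = T·r/J = 1710 × 0.00848 / 2.371×10^-6 = 6.117×10^6 Pa.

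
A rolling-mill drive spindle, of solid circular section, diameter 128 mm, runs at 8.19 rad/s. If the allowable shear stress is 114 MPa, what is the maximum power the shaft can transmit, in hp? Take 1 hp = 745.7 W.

516 hp

J = πd⁴/32 = π(0.128)⁴/32 = 2.635×10^-5 m⁴.
T_max = τ_allow·J/r = 1.14×10^8 × 2.635×10^-5 / 0.0640 = 46940 N·m.
ω = 8.19 rad/s, so P_max = T_max·ω = 3.845×10^5 W.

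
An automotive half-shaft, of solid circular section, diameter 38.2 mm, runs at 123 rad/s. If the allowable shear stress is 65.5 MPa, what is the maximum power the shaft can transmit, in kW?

88.2 kW

J = πd⁴/32 = π(0.0382)⁴/32 = 2.091×10^-7 m⁴.
T_max = τ_allow·J/r = 6.55×10^7 × 2.091×10^-7 / 0.0191 = 716.9 N·m.
ω = 123 rad/s, so P_max = T_max·ω = 8.818×10^4 W.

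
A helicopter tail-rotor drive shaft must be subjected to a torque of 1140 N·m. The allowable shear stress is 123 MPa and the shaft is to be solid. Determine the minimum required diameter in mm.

For a solid shaft τ_max = 16T/(πd³), so d = (16T/(π τ_allow))^(1/3) = (16·1140/(π·1.23×10^8))^(1/3) = 0.03614 m.

36.1 mm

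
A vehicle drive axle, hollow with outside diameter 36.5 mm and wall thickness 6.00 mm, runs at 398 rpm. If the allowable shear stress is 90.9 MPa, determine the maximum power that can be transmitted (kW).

J = π(d_o⁴ − d_i⁴)/32 = π(0.0365⁴ − 0.0245⁴)/32 = 1.389×10^-7 m⁴.
T_max = τ_allow·J/r = 9.09×10^7 × 1.389×10^-7 / 0.0182 = 691.7 N·m.
ω = 2π·398/60 = 41.68 rad/s, so P_max = T_max·ω = 2.883×10^4 W.

28.8 kW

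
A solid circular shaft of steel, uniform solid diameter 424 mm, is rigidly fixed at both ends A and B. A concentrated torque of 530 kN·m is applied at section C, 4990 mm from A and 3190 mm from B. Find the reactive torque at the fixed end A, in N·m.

207000 N·m

With uniform GJ and both ends fixed, compatibility θ_AC = θ_CB gives T_A·a = T_B·b, together with T_A + T_B = T₀.
T_A = T₀·b/(a+b) = 530000·3190/8180 = 206700 N·m; T_B = 323300 N·m.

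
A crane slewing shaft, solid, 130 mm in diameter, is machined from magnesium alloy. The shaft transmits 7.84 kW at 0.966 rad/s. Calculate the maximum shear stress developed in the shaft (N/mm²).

ω = 0.966 rad/s, so T = P/ω = 7.84×10³ / 0.9660 = 8116 N·m.
J = πd⁴/32 = π(0.130)⁴/32 = 2.804×10^-5 m⁴.
τ_max = T·r/J = 8116 × 0.0650 / 2.804×10^-5 = 1.881×10^7 Pa.

18.8 N/mm²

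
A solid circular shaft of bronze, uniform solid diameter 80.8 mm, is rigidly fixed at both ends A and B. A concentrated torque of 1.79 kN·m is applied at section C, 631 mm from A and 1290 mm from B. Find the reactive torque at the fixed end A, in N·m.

1200 N·m

With uniform GJ and both ends fixed, compatibility θ_AC = θ_CB gives T_A·a = T_B·b, together with T_A + T_B = T₀.
T_A = T₀·b/(a+b) = 1790·1290/1921 = 1202 N·m; T_B = 588.0 N·m.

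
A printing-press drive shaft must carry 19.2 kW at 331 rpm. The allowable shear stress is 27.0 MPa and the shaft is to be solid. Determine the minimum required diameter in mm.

47.1 mm

ω = 2π·331/60 = 34.66 rad/s, so T = P/ω = 19.2×10³ / 34.66 = 553.9 N·m.
For a solid shaft τ_max = 16T/(πd³), so d = (16T/(π τ_allow))^(1/3) = (16·553.9/(π·2.70×10^7))^(1/3) = 0.04710 m.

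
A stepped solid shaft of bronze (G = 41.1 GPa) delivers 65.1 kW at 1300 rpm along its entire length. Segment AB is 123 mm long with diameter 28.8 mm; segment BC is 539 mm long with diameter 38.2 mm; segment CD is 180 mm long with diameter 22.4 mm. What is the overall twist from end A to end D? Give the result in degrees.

7.79°

ω = 2π·1300/60 = 136.1 rad/s, so T = P/ω = 65.1×10³ / 136.1 = 478.2 N·m.
J_AB = π(0.0288)⁴/32 = 6.75×10^-8 m⁴; J_BC = π(0.0382)⁴/32 = 2.09×10^-7 m⁴; J_CD = π(0.0224)⁴/32 = 2.47×10^-8 m⁴.
θ = (T/G)·Σ L_i/J_i = (478.2/41.1×10⁹)·(0.123/6.75×10^-8 + 0.539/2.09×10^-7 + 0.180/2.47×10^-8) = 0.1359 rad.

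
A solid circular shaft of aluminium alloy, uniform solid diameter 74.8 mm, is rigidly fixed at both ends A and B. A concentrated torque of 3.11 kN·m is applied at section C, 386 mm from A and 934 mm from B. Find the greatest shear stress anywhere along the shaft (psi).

3880 psi

With uniform GJ and both ends fixed, compatibility θ_AC = θ_CB gives T_A·a = T_B·b, together with T_A + T_B = T₀.
T_A = T₀·b/(a+b) = 3110·934/1320 = 2201 N·m; T_B = 909.4 N·m.
τ in each portion: τ_AC = 2.68×10^7 Pa, τ_CB = 1.11×10^7 Pa; maximum is in AC.
τ_max = T_AC·r/J = 2201·0.0374/3.07×10^-6 = 2.678×10^7 Pa.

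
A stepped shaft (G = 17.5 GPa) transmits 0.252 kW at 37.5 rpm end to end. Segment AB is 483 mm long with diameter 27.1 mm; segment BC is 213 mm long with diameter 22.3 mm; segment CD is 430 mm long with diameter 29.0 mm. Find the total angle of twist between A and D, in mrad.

ω = 2π·37.5/60 = 3.927 rad/s, so T = P/ω = 0.252×10³ / 3.927 = 64.17 N·m.
J_AB = π(0.0271)⁴/32 = 5.30×10^-8 m⁴; J_BC = π(0.0223)⁴/32 = 2.43×10^-8 m⁴; J_CD = π(0.0290)⁴/32 = 6.94×10^-8 m⁴.
θ = (T/G)·Σ L_i/J_i = (64.17/17.5×10⁹)·(0.483/5.30×10^-8 + 0.213/2.43×10^-8 + 0.430/6.94×10^-8) = 0.08833 rad.

88.3 mrad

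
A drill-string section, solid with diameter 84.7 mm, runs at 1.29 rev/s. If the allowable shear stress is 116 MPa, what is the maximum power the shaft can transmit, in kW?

J = πd⁴/32 = π(0.0847)⁴/32 = 5.053×10^-6 m⁴.
T_max = τ_allow·J/r = 1.16×10^8 × 5.053×10^-6 / 0.0423 = 13840 N·m.
ω = 2π·1.29 = 8.105 rad/s, so P_max = T_max·ω = 1.122×10^5 W.

112 kW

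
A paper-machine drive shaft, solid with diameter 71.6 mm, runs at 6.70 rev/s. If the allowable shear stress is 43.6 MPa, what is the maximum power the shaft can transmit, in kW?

J = πd⁴/32 = π(0.0716)⁴/32 = 2.580×10^-6 m⁴.
T_max = τ_allow·J/r = 4.36×10^7 × 2.580×10^-6 / 0.0358 = 3142 N·m.
ω = 2π·6.70 = 42.10 rad/s, so P_max = T_max·ω = 1.323×10^5 W.

132 kW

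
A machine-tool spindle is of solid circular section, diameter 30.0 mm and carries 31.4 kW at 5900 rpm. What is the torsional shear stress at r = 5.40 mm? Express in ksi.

ω = 2π·5900/60 = 617.8 rad/s, so T = P/ω = 31.4×10³ / 617.8 = 50.82 N·m.
J = πd⁴/32 = π(0.0300)⁴/32 = 7.952×10^-8 m⁴.
Shear stress varies linearly with radius: τ = T·r/J = 50.82 × 0.00540 / 7.952×10^-8 = 3.451×10^6 Pa.

0.501 ksi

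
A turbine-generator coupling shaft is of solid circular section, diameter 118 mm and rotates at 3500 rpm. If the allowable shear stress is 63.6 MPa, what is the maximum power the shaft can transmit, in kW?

J = πd⁴/32 = π(0.118)⁴/32 = 1.903×10^-5 m⁴.
T_max = τ_allow·J/r = 6.36×10^7 × 1.903×10^-5 / 0.0590 = 20520 N·m.
ω = 2π·3500/60 = 366.5 rad/s, so P_max = T_max·ω = 7.520×10^6 W.

7520 kW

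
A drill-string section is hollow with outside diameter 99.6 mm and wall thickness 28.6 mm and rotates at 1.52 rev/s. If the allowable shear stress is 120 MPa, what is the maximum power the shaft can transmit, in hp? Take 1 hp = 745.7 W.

288 hp

J = π(d_o⁴ − d_i⁴)/32 = π(0.0996⁴ − 0.0424⁴)/32 = 9.344×10^-6 m⁴.
T_max = τ_allow·J/r = 1.20×10^8 × 9.344×10^-6 / 0.0498 = 22520 N·m.
ω = 2π·1.52 = 9.550 rad/s, so P_max = T_max·ω = 2.150×10^5 W.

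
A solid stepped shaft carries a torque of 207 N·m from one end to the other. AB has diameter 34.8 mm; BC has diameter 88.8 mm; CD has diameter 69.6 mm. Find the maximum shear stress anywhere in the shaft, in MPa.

25.0 MPa

Under the same torque, τ_max = 16T/(πd³) is largest where d is smallest — segment AB (d = 34.8 mm).
τ_max = 16·207.0/(π·(0.0348)³) = 2.502×10^7 Pa.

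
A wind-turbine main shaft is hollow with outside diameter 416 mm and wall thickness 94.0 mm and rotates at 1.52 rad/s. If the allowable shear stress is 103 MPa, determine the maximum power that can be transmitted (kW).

2010 kW

J = π(d_o⁴ − d_i⁴)/32 = π(0.416⁴ − 0.228⁴)/32 = 2.675×10^-3 m⁴.
T_max = τ_allow·J/r = 1.03×10^8 × 2.675×10^-3 / 0.208 = 1.325e6 N·m.
ω = 1.52 rad/s, so P_max = T_max·ω = 2.013×10^6 W.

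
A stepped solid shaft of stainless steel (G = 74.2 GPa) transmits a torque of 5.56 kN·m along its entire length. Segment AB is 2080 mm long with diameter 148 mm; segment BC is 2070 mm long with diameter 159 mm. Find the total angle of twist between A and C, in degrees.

J_AB = π(0.148)⁴/32 = 4.71×10^-5 m⁴; J_BC = π(0.159)⁴/32 = 6.27×10^-5 m⁴.
θ = (T/G)·Σ L_i/J_i = (5560/74.2×10⁹)·(2.08/4.71×10^-5 + 2.07/6.27×10^-5) = 5.781×10^-3 rad.

0.331°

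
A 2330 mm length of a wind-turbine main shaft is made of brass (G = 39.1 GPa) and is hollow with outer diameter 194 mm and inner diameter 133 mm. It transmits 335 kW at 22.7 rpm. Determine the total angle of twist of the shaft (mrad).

77.5 mrad

ω = 2π·22.7/60 = 2.377 rad/s, so T = P/ω = 335×10³ / 2.377 = 140900 N·m.
J = π(d_o⁴ − d_i⁴)/32 = π(0.194⁴ − 0.133⁴)/32 = 1.083×10^-4 m⁴.
θ = T·L/(G·J) = 140900 × 2.33 / (39.1×10⁹ × 1.083×10^-4) = 0.07751 rad.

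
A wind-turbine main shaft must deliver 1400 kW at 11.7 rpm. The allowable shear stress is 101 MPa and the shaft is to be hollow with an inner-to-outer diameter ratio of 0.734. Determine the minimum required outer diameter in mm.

433 mm

ω = 2π·11.7/60 = 1.225 rad/s, so T = P/ω = 1400×10³ / 1.225 = 1.143e6 N·m.
For a hollow shaft with d_i/d_o = 0.734: τ_max = 16T/(π d_o³ (1−k⁴)), so d_o = [16T/(π τ_allow (1−k⁴))]^(1/3) = [16·1.143e6/(π·1.01×10^8·0.7097)]^(1/3) = 0.4330 m.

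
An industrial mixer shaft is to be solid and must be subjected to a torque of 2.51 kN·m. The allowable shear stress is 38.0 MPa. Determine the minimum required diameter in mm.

For a solid shaft τ_max = 16T/(πd³), so d = (16T/(π τ_allow))^(1/3) = (16·2510/(π·3.80×10^7))^(1/3) = 0.06955 m.

69.5 mm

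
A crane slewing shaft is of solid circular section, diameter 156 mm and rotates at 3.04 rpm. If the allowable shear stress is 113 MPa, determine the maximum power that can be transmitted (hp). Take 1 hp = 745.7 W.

36.0 hp

J = πd⁴/32 = π(0.156)⁴/32 = 5.814×10^-5 m⁴.
T_max = τ_allow·J/r = 1.13×10^8 × 5.814×10^-5 / 0.0780 = 84230 N·m.
ω = 2π·3.04/60 = 0.3183 rad/s, so P_max = T_max·ω = 2.682×10^4 W.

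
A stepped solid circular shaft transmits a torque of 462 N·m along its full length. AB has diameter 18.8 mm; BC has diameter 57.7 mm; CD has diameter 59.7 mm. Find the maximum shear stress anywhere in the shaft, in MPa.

Under the same torque, τ_max = 16T/(πd³) is largest where d is smallest — segment AB (d = 18.8 mm).
τ_max = 16·462.0/(π·(0.0188)³) = 3.541×10^8 Pa.

354 MPa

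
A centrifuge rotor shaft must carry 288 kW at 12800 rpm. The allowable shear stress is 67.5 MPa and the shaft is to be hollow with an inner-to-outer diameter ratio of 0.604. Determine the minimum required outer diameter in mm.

26.5 mm

ω = 2π·12800/60 = 1340 rad/s, so T = P/ω = 288×10³ / 1340 = 214.9 N·m.
For a hollow shaft with d_i/d_o = 0.604: τ_max = 16T/(π d_o³ (1−k⁴)), so d_o = [16T/(π τ_allow (1−k⁴))]^(1/3) = [16·214.9/(π·6.75×10^7·0.8669)]^(1/3) = 0.02654 m.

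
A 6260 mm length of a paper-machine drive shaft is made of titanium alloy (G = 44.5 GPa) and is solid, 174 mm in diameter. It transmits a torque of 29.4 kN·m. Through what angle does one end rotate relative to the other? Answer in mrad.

J = πd⁴/32 = π(0.174)⁴/32 = 8.999×10^-5 m⁴.
θ = T·L/(G·J) = 29400 × 6.26 / (44.5×10⁹ × 8.999×10^-5) = 0.04596 rad.

46.0 mrad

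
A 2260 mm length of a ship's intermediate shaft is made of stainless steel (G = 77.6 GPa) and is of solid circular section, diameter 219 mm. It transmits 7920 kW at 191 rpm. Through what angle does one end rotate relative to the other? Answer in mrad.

ω = 2π·191/60 = 20.00 rad/s, so T = P/ω = 7920×10³ / 20.00 = 396000 N·m.
J = πd⁴/32 = π(0.219)⁴/32 = 2.258×10^-4 m⁴.
θ = T·L/(G·J) = 396000 × 2.26 / (77.6×10⁹ × 2.258×10^-4) = 0.05107 rad.

51.1 mrad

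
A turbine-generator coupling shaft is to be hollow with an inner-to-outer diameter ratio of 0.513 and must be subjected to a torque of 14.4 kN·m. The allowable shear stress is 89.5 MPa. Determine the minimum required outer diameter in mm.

For a hollow shaft with d_i/d_o = 0.513: τ_max = 16T/(π d_o³ (1−k⁴)), so d_o = [16T/(π τ_allow (1−k⁴))]^(1/3) = [16·14400/(π·8.95×10^7·0.9307)]^(1/3) = 0.09584 m.

95.8 mm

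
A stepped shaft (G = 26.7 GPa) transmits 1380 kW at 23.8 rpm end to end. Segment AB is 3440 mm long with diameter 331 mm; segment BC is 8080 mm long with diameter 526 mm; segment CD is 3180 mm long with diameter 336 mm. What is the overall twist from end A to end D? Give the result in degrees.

ω = 2π·23.8/60 = 2.492 rad/s, so T = P/ω = 1380×10³ / 2.492 = 553700 N·m.
J_AB = π(0.331)⁴/32 = 1.18×10^-3 m⁴; J_BC = π(0.526)⁴/32 = 7.52×10^-3 m⁴; J_CD = π(0.336)⁴/32 = 1.25×10^-3 m⁴.
θ = (T/G)·Σ L_i/J_i = (553700/26.7×10⁹)·(3.44/1.18×10^-3 + 8.08/7.52×10^-3 + 3.18/1.25×10^-3) = 0.1355 rad.

7.77°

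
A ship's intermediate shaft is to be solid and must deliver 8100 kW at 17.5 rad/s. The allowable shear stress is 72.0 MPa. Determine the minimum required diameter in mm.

ω = 17.5 rad/s, so T = P/ω = 8100×10³ / 17.50 = 462900 N·m.
For a solid shaft τ_max = 16T/(πd³), so d = (16T/(π τ_allow))^(1/3) = (16·462900/(π·7.20×10^7))^(1/3) = 0.3199 m.

320 mm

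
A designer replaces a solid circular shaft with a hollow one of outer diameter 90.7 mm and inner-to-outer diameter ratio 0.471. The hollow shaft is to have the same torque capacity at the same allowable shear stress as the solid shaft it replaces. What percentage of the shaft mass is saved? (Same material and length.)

19.5 %

Equal τ_max and T ⇒ the solid shaft needs d_s³ = d_o³(1−k⁴), so d_s = 90.7·(1−0.471⁴)^(1/3) = 89.19 mm.
Area ratio A_h/A_s = d_o²(1−k²)/d_s² = (1−k²)/(1−k⁴)^(2/3) = 0.8048.
Mass saving = 1 − 0.8048 = 19.5 %.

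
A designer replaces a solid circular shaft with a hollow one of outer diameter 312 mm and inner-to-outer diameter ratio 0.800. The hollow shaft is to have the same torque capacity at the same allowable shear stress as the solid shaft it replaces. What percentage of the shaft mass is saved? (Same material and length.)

48.8 %

Equal τ_max and T ⇒ the solid shaft needs d_s³ = d_o³(1−k⁴), so d_s = 312·(1−0.800⁴)^(1/3) = 261.7 mm.
Area ratio A_h/A_s = d_o²(1−k²)/d_s² = (1−k²)/(1−k⁴)^(2/3) = 0.5115.
Mass saving = 1 − 0.5115 = 48.8 %.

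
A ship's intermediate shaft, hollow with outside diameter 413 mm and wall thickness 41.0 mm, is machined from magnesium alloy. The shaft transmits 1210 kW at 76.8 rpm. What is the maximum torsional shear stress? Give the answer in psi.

2690 psi

ω = 2π·76.8/60 = 8.042 rad/s, so T = P/ω = 1210×10³ / 8.042 = 150500 N·m.
J = π(d_o⁴ − d_i⁴)/32 = π(0.413⁴ − 0.331⁴)/32 = 1.678×10^-3 m⁴.
τ_max = T·r/J = 150500 × 0.206 / 1.678×10^-3 = 1.852×10^7 Pa.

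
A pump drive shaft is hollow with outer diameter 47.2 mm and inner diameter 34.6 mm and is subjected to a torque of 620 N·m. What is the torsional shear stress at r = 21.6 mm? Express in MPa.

J = π(d_o⁴ − d_i⁴)/32 = π(0.0472⁴ − 0.0346⁴)/32 = 3.466×10^-7 m⁴.
Shear stress varies linearly with radius: τ = T·r/J = 620.0 × 0.0216 / 3.466×10^-7 = 3.864×10^7 Pa.

38.6 MPa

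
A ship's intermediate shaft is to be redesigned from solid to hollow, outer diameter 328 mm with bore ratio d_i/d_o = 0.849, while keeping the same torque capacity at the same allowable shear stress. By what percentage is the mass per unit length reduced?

54.5 %

Equal τ_max and T ⇒ the solid shaft needs d_s³ = d_o³(1−k⁴), so d_s = 328·(1−0.849⁴)^(1/3) = 256.9 mm.
Area ratio A_h/A_s = d_o²(1−k²)/d_s² = (1−k²)/(1−k⁴)^(2/3) = 0.4551.
Mass saving = 1 − 0.4551 = 54.5 %.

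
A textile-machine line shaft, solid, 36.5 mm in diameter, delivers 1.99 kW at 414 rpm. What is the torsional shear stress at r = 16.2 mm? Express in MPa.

4.27 MPa

ω = 2π·414/60 = 43.35 rad/s, so T = P/ω = 1.99×10³ / 43.35 = 45.90 N·m.
J = πd⁴/32 = π(0.0365)⁴/32 = 1.742×10^-7 m⁴.
Shear stress varies linearly with radius: τ = T·r/J = 45.90 × 0.0162 / 1.742×10^-7 = 4.267×10^6 Pa.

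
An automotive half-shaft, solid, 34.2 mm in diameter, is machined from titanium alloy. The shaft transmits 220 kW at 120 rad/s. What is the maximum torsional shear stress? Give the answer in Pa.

2.33e8 Pa

ω = 120 rad/s, so T = P/ω = 220×10³ / 120.0 = 1833 N·m.
J = πd⁴/32 = π(0.0342)⁴/32 = 1.343×10^-7 m⁴.
τ_max = T·r/J = 1833 × 0.0171 / 1.343×10^-7 = 2.334×10^8 Pa.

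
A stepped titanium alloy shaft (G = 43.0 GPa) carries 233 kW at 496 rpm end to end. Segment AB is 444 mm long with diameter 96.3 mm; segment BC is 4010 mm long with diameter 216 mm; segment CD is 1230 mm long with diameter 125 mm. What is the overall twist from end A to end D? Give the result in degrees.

0.733°

ω = 2π·496/60 = 51.94 rad/s, so T = P/ω = 233×10³ / 51.94 = 4486 N·m.
J_AB = π(0.0963)⁴/32 = 8.44×10^-6 m⁴; J_BC = π(0.216)⁴/32 = 2.14×10^-4 m⁴; J_CD = π(0.125)⁴/32 = 2.40×10^-5 m⁴.
θ = (T/G)·Σ L_i/J_i = (4486/43.0×10⁹)·(0.444/8.44×10^-6 + 4.01/2.14×10^-4 + 1.23/2.40×10^-5) = 0.01280 rad.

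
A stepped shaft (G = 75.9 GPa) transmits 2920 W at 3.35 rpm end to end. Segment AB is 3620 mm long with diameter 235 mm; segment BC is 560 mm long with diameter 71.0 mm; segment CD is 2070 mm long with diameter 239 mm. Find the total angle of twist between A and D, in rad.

0.0267 rad

ω = 2π·3.35/60 = 0.3508 rad/s, so T = P/ω = 2920 / 0.3508 = 8324 N·m.
J_AB = π(0.235)⁴/32 = 2.99×10^-4 m⁴; J_BC = π(0.0710)⁴/32 = 2.49×10^-6 m⁴; J_CD = π(0.239)⁴/32 = 3.20×10^-4 m⁴.
θ = (T/G)·Σ L_i/J_i = (8324/75.9×10⁹)·(3.62/2.99×10^-4 + 0.560/2.49×10^-6 + 2.07/3.20×10^-4) = 0.02665 rad.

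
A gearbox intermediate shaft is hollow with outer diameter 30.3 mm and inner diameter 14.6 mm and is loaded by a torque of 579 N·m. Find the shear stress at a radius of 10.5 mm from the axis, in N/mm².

77.7 N/mm²

J = π(d_o⁴ − d_i⁴)/32 = π(0.0303⁴ − 0.0146⁴)/32 = 7.829×10^-8 m⁴.
Shear stress varies linearly with radius: τ = T·r/J = 579.0 × 0.0105 / 7.829×10^-8 = 7.765×10^7 Pa.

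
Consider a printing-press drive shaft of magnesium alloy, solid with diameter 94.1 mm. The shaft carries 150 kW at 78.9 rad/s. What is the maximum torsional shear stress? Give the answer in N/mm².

11.6 N/mm²

ω = 78.9 rad/s, so T = P/ω = 150×10³ / 78.90 = 1901 N·m.
J = πd⁴/32 = π(0.0941)⁴/32 = 7.698×10^-6 m⁴.
τ_max = T·r/J = 1901 × 0.0470 / 7.698×10^-6 = 1.162×10^7 Pa.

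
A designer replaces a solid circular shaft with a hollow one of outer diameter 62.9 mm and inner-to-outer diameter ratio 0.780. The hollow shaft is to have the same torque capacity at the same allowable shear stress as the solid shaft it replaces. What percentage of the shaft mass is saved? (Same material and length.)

Equal τ_max and T ⇒ the solid shaft needs d_s³ = d_o³(1−k⁴), so d_s = 62.9·(1−0.780⁴)^(1/3) = 53.92 mm.
Area ratio A_h/A_s = d_o²(1−k²)/d_s² = (1−k²)/(1−k⁴)^(2/3) = 0.5329.
Mass saving = 1 − 0.5329 = 46.7 %.

46.7 %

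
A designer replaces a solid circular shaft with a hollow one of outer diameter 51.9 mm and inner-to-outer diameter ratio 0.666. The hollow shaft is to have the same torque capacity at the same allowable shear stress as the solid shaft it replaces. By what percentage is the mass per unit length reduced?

35.6 %

Equal τ_max and T ⇒ the solid shaft needs d_s³ = d_o³(1−k⁴), so d_s = 51.9·(1−0.666⁴)^(1/3) = 48.25 mm.
Area ratio A_h/A_s = d_o²(1−k²)/d_s² = (1−k²)/(1−k⁴)^(2/3) = 0.6439.
Mass saving = 1 − 0.6439 = 35.6 %.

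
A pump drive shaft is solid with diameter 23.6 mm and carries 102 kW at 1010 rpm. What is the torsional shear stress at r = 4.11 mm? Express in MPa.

130 MPa

ω = 2π·1010/60 = 105.8 rad/s, so T = P/ω = 102×10³ / 105.8 = 964.4 N·m.
J = πd⁴/32 = π(0.0236)⁴/32 = 3.045×10^-8 m⁴.
Shear stress varies linearly with radius: τ = T·r/J = 964.4 × 0.00411 / 3.045×10^-8 = 1.301×10^8 Pa.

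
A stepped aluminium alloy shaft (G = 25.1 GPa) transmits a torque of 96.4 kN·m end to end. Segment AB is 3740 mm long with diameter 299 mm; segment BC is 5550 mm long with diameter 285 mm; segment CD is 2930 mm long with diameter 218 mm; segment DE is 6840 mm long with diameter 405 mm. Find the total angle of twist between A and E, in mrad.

112 mrad

J_AB = π(0.299)⁴/32 = 7.85×10^-4 m⁴; J_BC = π(0.285)⁴/32 = 6.48×10^-4 m⁴; J_CD = π(0.218)⁴/32 = 2.22×10^-4 m⁴; J_DE = π(0.405)⁴/32 = 2.64×10^-3 m⁴.
θ = (T/G)·Σ L_i/J_i = (96400/25.1×10⁹)·(3.74/7.85×10^-4 + 5.55/6.48×10^-4 + 2.93/2.22×10^-4 + 6.84/2.64×10^-3) = 0.1119 rad.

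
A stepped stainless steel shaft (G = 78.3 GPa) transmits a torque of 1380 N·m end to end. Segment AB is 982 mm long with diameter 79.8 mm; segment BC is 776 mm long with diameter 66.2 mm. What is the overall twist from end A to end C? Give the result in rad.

0.0116 rad

J_AB = π(0.0798)⁴/32 = 3.98×10^-6 m⁴; J_BC = π(0.0662)⁴/32 = 1.89×10^-6 m⁴.
θ = (T/G)·Σ L_i/J_i = (1380/78.3×10⁹)·(0.982/3.98×10^-6 + 0.776/1.89×10^-6) = 0.01160 rad.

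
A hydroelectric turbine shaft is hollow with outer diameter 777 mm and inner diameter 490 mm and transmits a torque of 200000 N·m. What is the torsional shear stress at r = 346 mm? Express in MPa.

2.30 MPa

J = π(d_o⁴ − d_i⁴)/32 = π(0.777⁴ − 0.490⁴)/32 = 0.03012 m⁴.
Shear stress varies linearly with radius: τ = T·r/J = 200000 × 0.346 / 0.03012 = 2.297×10^6 Pa.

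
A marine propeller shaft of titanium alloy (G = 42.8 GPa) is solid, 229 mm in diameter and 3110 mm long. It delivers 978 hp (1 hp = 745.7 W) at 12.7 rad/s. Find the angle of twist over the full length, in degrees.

0.886°

ω = 12.7 rad/s, so T = P/ω = 978×745.7 / 12.70 = 57420 N·m.
J = πd⁴/32 = π(0.229)⁴/32 = 2.700×10^-4 m⁴.
θ = T·L/(G·J) = 57420 × 3.11 / (42.8×10⁹ × 2.700×10^-4) = 0.01546 rad.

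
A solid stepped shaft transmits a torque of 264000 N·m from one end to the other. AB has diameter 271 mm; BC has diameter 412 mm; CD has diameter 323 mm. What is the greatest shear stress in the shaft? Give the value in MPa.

Under the same torque, τ_max = 16T/(πd³) is largest where d is smallest — segment AB (d = 271 mm).
τ_max = 16·264000/(π·(0.271)³) = 6.756×10^7 Pa.

67.6 MPa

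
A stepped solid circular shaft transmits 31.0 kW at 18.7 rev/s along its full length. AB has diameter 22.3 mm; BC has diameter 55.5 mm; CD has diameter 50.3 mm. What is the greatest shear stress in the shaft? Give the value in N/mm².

121 N/mm²

ω = 2π·18.7 = 117.5 rad/s, so T = P/ω = 31.0×10³ / 117.5 = 263.8 N·m.
Under the same torque, τ_max = 16T/(πd³) is largest where d is smallest — segment AB (d = 22.3 mm).
τ_max = 16·263.8/(π·(0.0223)³) = 1.212×10^8 Pa.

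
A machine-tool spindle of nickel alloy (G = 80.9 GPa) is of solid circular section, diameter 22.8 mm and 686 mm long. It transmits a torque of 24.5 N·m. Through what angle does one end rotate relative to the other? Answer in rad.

0.00783 rad

J = πd⁴/32 = π(0.0228)⁴/32 = 2.653×10^-8 m⁴.
θ = T·L/(G·J) = 24.50 × 0.686 / (80.9×10⁹ × 2.653×10^-8) = 7.831×10^-3 rad.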